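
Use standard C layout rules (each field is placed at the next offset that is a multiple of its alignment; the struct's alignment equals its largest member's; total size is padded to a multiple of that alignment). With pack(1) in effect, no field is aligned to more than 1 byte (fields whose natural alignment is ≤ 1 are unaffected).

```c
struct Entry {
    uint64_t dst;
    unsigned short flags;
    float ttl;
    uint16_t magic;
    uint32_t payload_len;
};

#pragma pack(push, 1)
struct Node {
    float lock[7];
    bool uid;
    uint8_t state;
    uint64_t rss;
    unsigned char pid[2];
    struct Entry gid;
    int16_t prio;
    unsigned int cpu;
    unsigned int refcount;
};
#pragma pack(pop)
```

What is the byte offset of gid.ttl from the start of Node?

52

Entry: dst at 0 (size 8, align 8) → ends 8; flags at 8 (size 2, align 2) → ends 10; pad 2 to align 4 for ttl; ttl at 12 (size 4, align 4) → ends 16; magic at 16 (size 2, align 2) → ends 18; pad 2 to align 4 for payload_len; payload_len at 20 (size 4, align 4) → ends 24; total 24 bytes, alignment 8
lock at 0 (size 28, align 1) → ends 28
uid at 28 (size 1, align 1) → ends 29
state at 29 (size 1, align 1) → ends 30
rss at 30 (size 8, align 1) → ends 38
pid at 38 (size 2, align 1) → ends 40
gid at 40 (size 24, align 1) → ends 64
within Entry: ttl at 12
40 + 12 = 52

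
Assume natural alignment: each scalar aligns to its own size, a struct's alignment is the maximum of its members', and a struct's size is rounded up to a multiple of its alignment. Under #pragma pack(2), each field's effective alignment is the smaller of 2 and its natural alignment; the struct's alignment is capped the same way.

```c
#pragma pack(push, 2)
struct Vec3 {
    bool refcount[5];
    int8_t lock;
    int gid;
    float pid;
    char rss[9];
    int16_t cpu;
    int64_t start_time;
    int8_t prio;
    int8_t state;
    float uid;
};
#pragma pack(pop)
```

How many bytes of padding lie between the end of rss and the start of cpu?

0..5  refcount  (5B, 1-aligned)
5..6  lock  (1B, 1-aligned)
6..10  gid  (4B, 2-aligned)
10..14  pid  (4B, 2-aligned)
14..23  rss  (9B, 1-aligned)
23..24  -- padding (1B)
24..26  cpu  (2B, 2-aligned)

1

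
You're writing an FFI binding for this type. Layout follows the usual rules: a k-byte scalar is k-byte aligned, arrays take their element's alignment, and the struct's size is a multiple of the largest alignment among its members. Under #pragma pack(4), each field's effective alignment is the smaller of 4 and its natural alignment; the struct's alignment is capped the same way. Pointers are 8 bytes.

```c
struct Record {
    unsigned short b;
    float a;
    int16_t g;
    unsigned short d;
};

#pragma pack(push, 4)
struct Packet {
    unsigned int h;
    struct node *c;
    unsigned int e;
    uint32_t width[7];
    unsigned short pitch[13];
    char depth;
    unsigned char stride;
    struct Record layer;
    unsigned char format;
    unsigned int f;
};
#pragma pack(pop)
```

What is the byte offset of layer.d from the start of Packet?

Record: 0..2  b  (2B, 2-aligned); 2..4  -- padding (2B); 4..8  a  (4B, 4-aligned); 8..10  g  (2B, 2-aligned); 10..12  d  (2B, 2-aligned); sizeof = 12, alignof = 4
0..4  h  (4B, 4-aligned)
4..12  c  (8B, 4-aligned)
12..16  e  (4B, 4-aligned)
16..44  width  (28B, 4-aligned)
44..70  pitch  (26B, 2-aligned)
70..71  depth  (1B, 1-aligned)
71..72  stride  (1B, 1-aligned)
72..84  layer  (12B, 4-aligned)
within Record: d at 10
72 + 10 = 82

82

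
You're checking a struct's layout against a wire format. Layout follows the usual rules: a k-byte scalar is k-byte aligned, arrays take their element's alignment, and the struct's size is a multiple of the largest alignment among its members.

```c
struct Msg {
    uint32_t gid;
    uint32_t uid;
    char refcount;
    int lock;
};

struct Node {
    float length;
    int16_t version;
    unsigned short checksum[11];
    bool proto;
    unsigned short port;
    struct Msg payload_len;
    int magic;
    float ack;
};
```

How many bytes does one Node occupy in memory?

Msg: 0..4  gid  (4B, 4-aligned); 4..8  uid  (4B, 4-aligned); 8..9  refcount  (1B, 1-aligned); 9..12  -- padding (3B); 12..16  lock  (4B, 4-aligned); sizeof = 16, alignof = 4
0..4  length  (4B, 4-aligned)
4..6  version  (2B, 2-aligned)
6..28  checksum  (22B, 2-aligned)
28..29  proto  (1B, 1-aligned)
29..30  -- padding (1B)
30..32  port  (2B, 2-aligned)
32..48  payload_len  (16B, 4-aligned)
48..52  magic  (4B, 4-aligned)
52..56  ack  (4B, 4-aligned)
sizeof = 56, alignof = 4

56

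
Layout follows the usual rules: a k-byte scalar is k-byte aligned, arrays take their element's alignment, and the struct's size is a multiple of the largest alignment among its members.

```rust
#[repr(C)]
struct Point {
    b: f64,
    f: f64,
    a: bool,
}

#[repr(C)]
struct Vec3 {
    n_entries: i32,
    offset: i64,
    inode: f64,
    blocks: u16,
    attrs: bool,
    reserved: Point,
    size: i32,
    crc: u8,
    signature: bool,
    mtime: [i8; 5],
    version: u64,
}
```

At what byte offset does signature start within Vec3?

61

Point: 0..8  b  (8B, 8-aligned); 8..16  f  (8B, 8-aligned); 16..17  a  (1B, 1-aligned); 17..24  -- tail padding (7B); sizeof = 24, alignof = 8
0..4  n_entries  (4B, 4-aligned)
4..8  -- padding (4B)
8..16  offset  (8B, 8-aligned)
16..24  inode  (8B, 8-aligned)
24..26  blocks  (2B, 2-aligned)
26..27  attrs  (1B, 1-aligned)
27..32  -- padding (5B)
32..56  reserved  (24B, 8-aligned)
56..60  size  (4B, 4-aligned)
60..61  crc  (1B, 1-aligned)
61..62  signature  (1B, 1-aligned)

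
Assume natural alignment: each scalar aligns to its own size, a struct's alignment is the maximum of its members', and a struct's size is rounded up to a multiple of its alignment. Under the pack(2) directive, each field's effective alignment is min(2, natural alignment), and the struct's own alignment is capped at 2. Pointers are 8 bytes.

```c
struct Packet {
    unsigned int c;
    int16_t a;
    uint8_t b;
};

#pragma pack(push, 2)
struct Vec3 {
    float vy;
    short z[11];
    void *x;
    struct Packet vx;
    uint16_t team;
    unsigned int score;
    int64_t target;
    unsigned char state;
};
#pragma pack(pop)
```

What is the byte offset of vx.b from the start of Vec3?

Packet: 0..4  c  (4B, 4-aligned); 4..6  a  (2B, 2-aligned); 6..7  b  (1B, 1-aligned); 7..8  -- tail padding (1B); sizeof = 8, alignof = 4
0..4  vy  (4B, 2-aligned)
4..26  z  (22B, 2-aligned)
26..34  x  (8B, 2-aligned)
34..42  vx  (8B, 2-aligned)
within Packet: b at 6
34 + 6 = 40

40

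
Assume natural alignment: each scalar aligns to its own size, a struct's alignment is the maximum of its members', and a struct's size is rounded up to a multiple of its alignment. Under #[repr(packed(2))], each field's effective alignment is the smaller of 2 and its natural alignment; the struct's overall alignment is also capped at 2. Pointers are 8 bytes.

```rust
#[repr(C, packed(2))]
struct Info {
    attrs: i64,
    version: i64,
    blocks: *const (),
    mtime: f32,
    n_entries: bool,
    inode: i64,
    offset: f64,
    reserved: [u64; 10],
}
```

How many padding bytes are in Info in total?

attrs at 0 (size 8, align 2) → ends 8
version at 8 (size 8, align 2) → ends 16
blocks at 16 (size 8, align 2) → ends 24
mtime at 24 (size 4, align 2) → ends 28
n_entries at 28 (size 1, align 1) → ends 29
pad 1 to align 2 for inode
inode at 30 (size 8, align 2) → ends 38
offset at 38 (size 8, align 2) → ends 46
reserved at 46 (size 80, align 2) → ends 126
total 126 bytes, alignment 2
data bytes 125, size 126 → padding 1

1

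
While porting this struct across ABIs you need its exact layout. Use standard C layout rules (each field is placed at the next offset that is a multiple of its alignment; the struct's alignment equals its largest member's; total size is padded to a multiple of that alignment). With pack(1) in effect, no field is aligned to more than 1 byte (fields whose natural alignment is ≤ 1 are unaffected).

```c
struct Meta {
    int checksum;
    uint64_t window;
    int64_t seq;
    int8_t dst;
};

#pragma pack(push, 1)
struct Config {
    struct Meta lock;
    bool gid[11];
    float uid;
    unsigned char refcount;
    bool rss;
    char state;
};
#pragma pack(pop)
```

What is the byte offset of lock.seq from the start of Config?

Meta: checksum at 0 (size 4, align 4) → ends 4; pad 4 to align 8 for window; window at 8 (size 8, align 8) → ends 16; seq at 16 (size 8, align 8) → ends 24; dst at 24 (size 1, align 1) → ends 25; tail pad 7 to reach multiple of 8; total 32 bytes, alignment 8
lock at 0 (size 32, align 1) → ends 32
within Meta: seq at 16
0 + 16 = 16

16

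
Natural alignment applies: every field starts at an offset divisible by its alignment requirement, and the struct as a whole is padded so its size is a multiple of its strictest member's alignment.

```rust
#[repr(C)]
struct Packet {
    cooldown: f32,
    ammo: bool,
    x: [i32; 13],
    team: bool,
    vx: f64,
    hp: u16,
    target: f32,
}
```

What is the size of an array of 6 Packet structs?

480

@0: cooldown [4B, align 4] → 4
@4: ammo [1B, align 1] → 5
+3 pad (align 4)
@8: x [52B, align 4] → 60
@60: team [1B, align 1] → 61
+3 pad (align 8)
@64: vx [8B, align 8] → 72
@72: hp [2B, align 2] → 74
+2 pad (align 4)
@76: target [4B, align 4] → 80
size 80, align 8
array of 6: 6 × 80 = 480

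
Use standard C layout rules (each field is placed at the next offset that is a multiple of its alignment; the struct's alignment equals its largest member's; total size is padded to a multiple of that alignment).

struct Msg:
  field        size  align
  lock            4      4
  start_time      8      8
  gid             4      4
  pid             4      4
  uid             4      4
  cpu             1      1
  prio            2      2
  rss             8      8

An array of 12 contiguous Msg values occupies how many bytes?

480

0..4  lock  (4B, 4-aligned)
4..8  -- padding (4B)
8..16  start_time  (8B, 8-aligned)
16..20  gid  (4B, 4-aligned)
20..24  pid  (4B, 4-aligned)
24..28  uid  (4B, 4-aligned)
28..29  cpu  (1B, 1-aligned)
29..30  -- padding (1B)
30..32  prio  (2B, 2-aligned)
32..40  rss  (8B, 8-aligned)
sizeof = 40, alignof = 8
array of 12: 12 × 40 = 480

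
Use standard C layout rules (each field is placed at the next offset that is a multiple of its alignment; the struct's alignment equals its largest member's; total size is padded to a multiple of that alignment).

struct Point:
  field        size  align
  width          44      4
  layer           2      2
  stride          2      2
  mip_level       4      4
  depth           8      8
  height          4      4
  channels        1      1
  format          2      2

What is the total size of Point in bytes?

0..44  width  (44B, 4-aligned)
44..46  layer  (2B, 2-aligned)
46..48  stride  (2B, 2-aligned)
48..52  mip_level  (4B, 4-aligned)
52..56  -- padding (4B)
56..64  depth  (8B, 8-aligned)
64..68  height  (4B, 4-aligned)
68..69  channels  (1B, 1-aligned)
69..70  -- padding (1B)
70..72  format  (2B, 2-aligned)
sizeof = 72, alignof = 8

72 bytes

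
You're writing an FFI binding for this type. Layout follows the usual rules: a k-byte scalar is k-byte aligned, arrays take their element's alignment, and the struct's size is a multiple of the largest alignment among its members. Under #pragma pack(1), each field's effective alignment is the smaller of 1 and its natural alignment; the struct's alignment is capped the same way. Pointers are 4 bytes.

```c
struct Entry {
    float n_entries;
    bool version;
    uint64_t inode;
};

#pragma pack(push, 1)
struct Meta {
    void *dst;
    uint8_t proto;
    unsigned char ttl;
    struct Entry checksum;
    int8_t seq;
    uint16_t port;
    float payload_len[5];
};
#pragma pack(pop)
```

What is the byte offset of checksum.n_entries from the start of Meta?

6

Entry: n_entries at 0 (size 4, align 4) → ends 4; version at 4 (size 1, align 1) → ends 5; pad 3 to align 8 for inode; inode at 8 (size 8, align 8) → ends 16; total 16 bytes, alignment 8
dst at 0 (size 4, align 1) → ends 4
proto at 4 (size 1, align 1) → ends 5
ttl at 5 (size 1, align 1) → ends 6
checksum at 6 (size 16, align 1) → ends 22
within Entry: n_entries at 0
6 + 0 = 6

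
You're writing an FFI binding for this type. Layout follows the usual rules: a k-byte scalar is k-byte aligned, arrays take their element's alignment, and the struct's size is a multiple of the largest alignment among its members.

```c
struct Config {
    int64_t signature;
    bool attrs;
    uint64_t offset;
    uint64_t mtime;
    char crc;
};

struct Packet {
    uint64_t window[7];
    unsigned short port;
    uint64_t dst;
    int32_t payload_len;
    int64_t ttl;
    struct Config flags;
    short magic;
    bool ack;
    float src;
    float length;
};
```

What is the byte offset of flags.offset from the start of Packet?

Config: signature at 0 (size 8, align 8) → ends 8; attrs at 8 (size 1, align 1) → ends 9; pad 7 to align 8 for offset; offset at 16 (size 8, align 8) → ends 24; mtime at 24 (size 8, align 8) → ends 32; crc at 32 (size 1, align 1) → ends 33; tail pad 7 to reach multiple of 8; total 40 bytes, alignment 8
window at 0 (size 56, align 8) → ends 56
port at 56 (size 2, align 2) → ends 58
pad 6 to align 8 for dst
dst at 64 (size 8, align 8) → ends 72
payload_len at 72 (size 4, align 4) → ends 76
pad 4 to align 8 for ttl
ttl at 80 (size 8, align 8) → ends 88
flags at 88 (size 40, align 8) → ends 128
within Config: offset at 16
88 + 16 = 104

104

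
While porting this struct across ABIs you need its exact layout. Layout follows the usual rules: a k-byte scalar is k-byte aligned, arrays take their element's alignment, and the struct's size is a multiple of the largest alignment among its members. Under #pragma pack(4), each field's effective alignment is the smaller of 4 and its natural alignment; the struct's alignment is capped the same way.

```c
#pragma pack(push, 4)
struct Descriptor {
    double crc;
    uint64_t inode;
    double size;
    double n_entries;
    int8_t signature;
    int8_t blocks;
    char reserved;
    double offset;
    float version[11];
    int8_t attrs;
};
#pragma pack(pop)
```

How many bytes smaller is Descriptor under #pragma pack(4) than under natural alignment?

natural layout:
  crc at 0 (size 8, align 8) → ends 8
  inode at 8 (size 8, align 8) → ends 16
  size at 16 (size 8, align 8) → ends 24
  n_entries at 24 (size 8, align 8) → ends 32
  signature at 32 (size 1, align 1) → ends 33
  blocks at 33 (size 1, align 1) → ends 34
  reserved at 34 (size 1, align 1) → ends 35
  pad 5 to align 8 for offset
  offset at 40 (size 8, align 8) → ends 48
  version at 48 (size 44, align 4) → ends 92
  attrs at 92 (size 1, align 1) → ends 93
  tail pad 3 to reach multiple of 8
  total 96 bytes, alignment 8
packed(4) layout:
  crc at 0 (size 8, align 4) → ends 8
  inode at 8 (size 8, align 4) → ends 16
  size at 16 (size 8, align 4) → ends 24
  n_entries at 24 (size 8, align 4) → ends 32
  signature at 32 (size 1, align 1) → ends 33
  blocks at 33 (size 1, align 1) → ends 34
  reserved at 34 (size 1, align 1) → ends 35
  pad 1 to align 4 for offset
  offset at 36 (size 8, align 4) → ends 44
  version at 44 (size 44, align 4) → ends 88
  attrs at 88 (size 1, align 1) → ends 89
  tail pad 3 to reach multiple of 4
  total 92 bytes, alignment 4
96 − 92 = 4

4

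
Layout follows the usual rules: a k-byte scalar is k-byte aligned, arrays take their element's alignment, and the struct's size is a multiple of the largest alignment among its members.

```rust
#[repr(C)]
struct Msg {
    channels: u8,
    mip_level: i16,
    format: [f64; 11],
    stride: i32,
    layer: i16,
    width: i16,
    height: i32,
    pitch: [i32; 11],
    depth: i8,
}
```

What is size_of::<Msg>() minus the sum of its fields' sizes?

12

@0: channels [1B, align 1] → 1
+1 pad (align 2)
@2: mip_level [2B, align 2] → 4
+4 pad (align 8)
@8: format [88B, align 8] → 96
@96: stride [4B, align 4] → 100
@100: layer [2B, align 2] → 102
@102: width [2B, align 2] → 104
@104: height [4B, align 4] → 108
@108: pitch [44B, align 4] → 152
@152: depth [1B, align 1] → 153
+7 tail pad (align 8)
size 160, align 8
data bytes 148, size 160 → padding 12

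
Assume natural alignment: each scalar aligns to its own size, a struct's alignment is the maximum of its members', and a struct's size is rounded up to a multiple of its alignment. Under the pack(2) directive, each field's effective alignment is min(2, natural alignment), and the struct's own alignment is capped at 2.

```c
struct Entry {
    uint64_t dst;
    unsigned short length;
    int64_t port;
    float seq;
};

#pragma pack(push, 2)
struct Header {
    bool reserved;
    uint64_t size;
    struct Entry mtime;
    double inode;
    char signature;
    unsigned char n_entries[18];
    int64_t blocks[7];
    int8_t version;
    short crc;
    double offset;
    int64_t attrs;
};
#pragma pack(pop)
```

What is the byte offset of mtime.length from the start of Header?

Entry: dst at 0 (size 8, align 8) → ends 8; length at 8 (size 2, align 2) → ends 10; pad 6 to align 8 for port; port at 16 (size 8, align 8) → ends 24; seq at 24 (size 4, align 4) → ends 28; tail pad 4 to reach multiple of 8; total 32 bytes, alignment 8
reserved at 0 (size 1, align 1) → ends 1
pad 1 to align 2 for size
size at 2 (size 8, align 2) → ends 10
mtime at 10 (size 32, align 2) → ends 42
within Entry: length at 8
10 + 8 = 18

18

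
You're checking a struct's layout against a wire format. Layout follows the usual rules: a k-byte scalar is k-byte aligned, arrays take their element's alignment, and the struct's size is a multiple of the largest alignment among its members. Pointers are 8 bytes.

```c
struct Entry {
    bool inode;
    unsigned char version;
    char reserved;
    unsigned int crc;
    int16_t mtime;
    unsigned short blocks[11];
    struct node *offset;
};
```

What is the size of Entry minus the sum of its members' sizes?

1

@0: inode [1B, align 1] → 1
@1: version [1B, align 1] → 2
@2: reserved [1B, align 1] → 3
+1 pad (align 4)
@4: crc [4B, align 4] → 8
@8: mtime [2B, align 2] → 10
@10: blocks [22B, align 2] → 32
@32: offset [8B, align 8] → 40
size 40, align 8
data bytes 39, size 40 → padding 1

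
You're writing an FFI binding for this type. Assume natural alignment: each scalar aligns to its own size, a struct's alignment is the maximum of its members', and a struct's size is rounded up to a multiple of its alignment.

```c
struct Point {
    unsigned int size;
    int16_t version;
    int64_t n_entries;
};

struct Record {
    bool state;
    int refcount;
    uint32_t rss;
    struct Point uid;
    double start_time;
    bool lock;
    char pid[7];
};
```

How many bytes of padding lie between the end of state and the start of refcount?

3

Point: @0: size [4B, align 4] → 4; @4: version [2B, align 2] → 6; +2 pad (align 8); @8: n_entries [8B, align 8] → 16; size 16, align 8
@0: state [1B, align 1] → 1
+3 pad (align 4)
@4: refcount [4B, align 4] → 8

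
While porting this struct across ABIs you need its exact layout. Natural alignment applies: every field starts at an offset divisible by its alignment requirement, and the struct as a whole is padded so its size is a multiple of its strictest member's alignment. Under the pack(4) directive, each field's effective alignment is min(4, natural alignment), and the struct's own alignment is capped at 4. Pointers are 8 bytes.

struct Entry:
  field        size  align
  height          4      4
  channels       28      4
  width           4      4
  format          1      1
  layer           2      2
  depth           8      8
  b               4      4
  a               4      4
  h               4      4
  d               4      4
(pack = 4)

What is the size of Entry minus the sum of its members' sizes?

@0: height [4B, align 4] → 4
@4: channels [28B, align 4] → 32
@32: width [4B, align 4] → 36
@36: format [1B, align 1] → 37
+1 pad (align 2)
@38: layer [2B, align 2] → 40
@40: depth [8B, align 4] → 48
@48: b [4B, align 4] → 52
@52: a [4B, align 4] → 56
@56: h [4B, align 4] → 60
@60: d [4B, align 4] → 64
size 64, align 4
data bytes 63, size 64 → padding 1

1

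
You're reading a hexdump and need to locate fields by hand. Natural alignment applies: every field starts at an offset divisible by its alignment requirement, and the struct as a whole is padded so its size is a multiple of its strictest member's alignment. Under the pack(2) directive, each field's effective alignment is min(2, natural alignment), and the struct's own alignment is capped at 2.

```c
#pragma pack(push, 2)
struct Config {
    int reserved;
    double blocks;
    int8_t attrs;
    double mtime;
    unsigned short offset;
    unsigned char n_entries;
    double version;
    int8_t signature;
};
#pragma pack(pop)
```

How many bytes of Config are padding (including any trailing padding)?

reserved at 0 (size 4, align 2) → ends 4
blocks at 4 (size 8, align 2) → ends 12
attrs at 12 (size 1, align 1) → ends 13
pad 1 to align 2 for mtime
mtime at 14 (size 8, align 2) → ends 22
offset at 22 (size 2, align 2) → ends 24
n_entries at 24 (size 1, align 1) → ends 25
pad 1 to align 2 for version
version at 26 (size 8, align 2) → ends 34
signature at 34 (size 1, align 1) → ends 35
tail pad 1 to reach multiple of 2
total 36 bytes, alignment 2
data bytes 33, size 36 → padding 3

3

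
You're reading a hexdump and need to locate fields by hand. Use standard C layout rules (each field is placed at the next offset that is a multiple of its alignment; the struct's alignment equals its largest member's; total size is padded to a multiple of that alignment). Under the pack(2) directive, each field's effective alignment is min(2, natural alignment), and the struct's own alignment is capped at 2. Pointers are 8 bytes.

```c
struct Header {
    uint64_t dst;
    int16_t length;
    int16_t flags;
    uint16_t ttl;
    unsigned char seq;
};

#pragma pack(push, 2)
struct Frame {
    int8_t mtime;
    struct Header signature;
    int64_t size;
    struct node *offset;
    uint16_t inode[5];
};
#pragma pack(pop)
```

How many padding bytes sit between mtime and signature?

1

Header: dst at 0 (size 8, align 8) → ends 8; length at 8 (size 2, align 2) → ends 10; flags at 10 (size 2, align 2) → ends 12; ttl at 12 (size 2, align 2) → ends 14; seq at 14 (size 1, align 1) → ends 15; tail pad 1 to reach multiple of 8; total 16 bytes, alignment 8
mtime at 0 (size 1, align 1) → ends 1
pad 1 to align 2 for signature
signature at 2 (size 16, align 2) → ends 18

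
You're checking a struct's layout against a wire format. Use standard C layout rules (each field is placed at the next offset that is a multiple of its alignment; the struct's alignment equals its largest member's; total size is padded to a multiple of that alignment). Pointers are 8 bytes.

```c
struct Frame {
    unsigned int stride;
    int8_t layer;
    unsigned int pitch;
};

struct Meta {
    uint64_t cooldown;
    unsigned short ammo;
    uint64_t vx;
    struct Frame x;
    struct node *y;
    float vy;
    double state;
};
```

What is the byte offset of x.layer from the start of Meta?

Frame: 0..4  stride  (4B, 4-aligned); 4..5  layer  (1B, 1-aligned); 5..8  -- padding (3B); 8..12  pitch  (4B, 4-aligned); sizeof = 12, alignof = 4
0..8  cooldown  (8B, 8-aligned)
8..10  ammo  (2B, 2-aligned)
10..16  -- padding (6B)
16..24  vx  (8B, 8-aligned)
24..36  x  (12B, 4-aligned)
within Frame: layer at 4
24 + 4 = 28

28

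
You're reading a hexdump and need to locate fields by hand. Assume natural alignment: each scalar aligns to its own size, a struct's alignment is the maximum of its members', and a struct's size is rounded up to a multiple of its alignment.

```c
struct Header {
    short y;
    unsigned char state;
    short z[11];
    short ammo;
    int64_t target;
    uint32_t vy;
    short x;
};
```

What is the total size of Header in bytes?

y at 0 (size 2, align 2) → ends 2
state at 2 (size 1, align 1) → ends 3
pad 1 to align 2 for z
z at 4 (size 22, align 2) → ends 26
ammo at 26 (size 2, align 2) → ends 28
pad 4 to align 8 for target
target at 32 (size 8, align 8) → ends 40
vy at 40 (size 4, align 4) → ends 44
x at 44 (size 2, align 2) → ends 46
tail pad 2 to reach multiple of 8
total 48 bytes, alignment 8

48 bytes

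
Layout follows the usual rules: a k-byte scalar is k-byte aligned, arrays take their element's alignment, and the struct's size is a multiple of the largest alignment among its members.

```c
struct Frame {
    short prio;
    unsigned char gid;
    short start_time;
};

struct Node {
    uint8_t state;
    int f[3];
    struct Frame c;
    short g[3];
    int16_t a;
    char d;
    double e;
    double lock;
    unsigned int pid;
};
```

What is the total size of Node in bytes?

Frame: @0: prio [2B, align 2] → 2; @2: gid [1B, align 1] → 3; +1 pad (align 2); @4: start_time [2B, align 2] → 6; size 6, align 2
@0: state [1B, align 1] → 1
+3 pad (align 4)
@4: f [12B, align 4] → 16
@16: c [6B, align 2] → 22
@22: g [6B, align 2] → 28
@28: a [2B, align 2] → 30
@30: d [1B, align 1] → 31
+1 pad (align 8)
@32: e [8B, align 8] → 40
@40: lock [8B, align 8] → 48
@48: pid [4B, align 4] → 52
+4 tail pad (align 8)
size 56, align 8

56 bytes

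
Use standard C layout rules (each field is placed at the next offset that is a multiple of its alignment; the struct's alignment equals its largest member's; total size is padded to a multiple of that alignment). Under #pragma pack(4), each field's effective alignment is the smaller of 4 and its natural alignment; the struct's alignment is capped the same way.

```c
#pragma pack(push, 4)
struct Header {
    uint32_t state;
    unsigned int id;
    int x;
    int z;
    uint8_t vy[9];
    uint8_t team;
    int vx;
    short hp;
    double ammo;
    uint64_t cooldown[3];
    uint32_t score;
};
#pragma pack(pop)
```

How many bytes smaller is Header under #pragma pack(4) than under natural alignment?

8

natural layout:
  state at 0 (size 4, align 4) → ends 4
  id at 4 (size 4, align 4) → ends 8
  x at 8 (size 4, align 4) → ends 12
  z at 12 (size 4, align 4) → ends 16
  vy at 16 (size 9, align 1) → ends 25
  team at 25 (size 1, align 1) → ends 26
  pad 2 to align 4 for vx
  vx at 28 (size 4, align 4) → ends 32
  hp at 32 (size 2, align 2) → ends 34
  pad 6 to align 8 for ammo
  ammo at 40 (size 8, align 8) → ends 48
  cooldown at 48 (size 24, align 8) → ends 72
  score at 72 (size 4, align 4) → ends 76
  tail pad 4 to reach multiple of 8
  total 80 bytes, alignment 8
packed(4) layout:
  state at 0 (size 4, align 4) → ends 4
  id at 4 (size 4, align 4) → ends 8
  x at 8 (size 4, align 4) → ends 12
  z at 12 (size 4, align 4) → ends 16
  vy at 16 (size 9, align 1) → ends 25
  team at 25 (size 1, align 1) → ends 26
  pad 2 to align 4 for vx
  vx at 28 (size 4, align 4) → ends 32
  hp at 32 (size 2, align 2) → ends 34
  pad 2 to align 4 for ammo
  ammo at 36 (size 8, align 4) → ends 44
  cooldown at 44 (size 24, align 4) → ends 68
  score at 68 (size 4, align 4) → ends 72
  total 72 bytes, alignment 4
80 − 72 = 8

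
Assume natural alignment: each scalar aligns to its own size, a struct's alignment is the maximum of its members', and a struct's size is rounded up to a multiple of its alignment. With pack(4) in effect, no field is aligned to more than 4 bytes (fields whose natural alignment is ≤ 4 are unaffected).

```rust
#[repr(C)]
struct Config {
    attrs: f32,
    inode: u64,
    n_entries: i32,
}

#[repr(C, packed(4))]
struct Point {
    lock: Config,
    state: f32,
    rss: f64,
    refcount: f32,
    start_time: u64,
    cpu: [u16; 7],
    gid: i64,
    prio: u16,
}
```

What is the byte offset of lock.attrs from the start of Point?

0

Config: 0..4  attrs  (4B, 4-aligned); 4..8  -- padding (4B); 8..16  inode  (8B, 8-aligned); 16..20  n_entries  (4B, 4-aligned); 20..24  -- tail padding (4B); sizeof = 24, alignof = 8
0..24  lock  (24B, 4-aligned)
within Config: attrs at 0
0 + 0 = 0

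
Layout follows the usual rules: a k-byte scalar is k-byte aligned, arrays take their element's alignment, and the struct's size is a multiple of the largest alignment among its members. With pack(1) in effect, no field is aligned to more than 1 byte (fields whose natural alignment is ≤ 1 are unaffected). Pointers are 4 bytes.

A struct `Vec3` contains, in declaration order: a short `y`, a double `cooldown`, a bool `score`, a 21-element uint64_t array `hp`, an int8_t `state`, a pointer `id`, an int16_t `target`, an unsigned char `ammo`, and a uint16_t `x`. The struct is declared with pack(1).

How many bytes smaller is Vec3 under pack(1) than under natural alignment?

natural layout:
  @0: y [2B, align 2] → 2
  +6 pad (align 8)
  @8: cooldown [8B, align 8] → 16
  @16: score [1B, align 1] → 17
  +7 pad (align 8)
  @24: hp [168B, align 8] → 192
  @192: state [1B, align 1] → 193
  +3 pad (align 4)
  @196: id [4B, align 4] → 200
  @200: target [2B, align 2] → 202
  @202: ammo [1B, align 1] → 203
  +1 pad (align 2)
  @204: x [2B, align 2] → 206
  +2 tail pad (align 8)
  size 208, align 8
packed(1) layout:
  @0: y [2B, align 1] → 2
  @2: cooldown [8B, align 1] → 10
  @10: score [1B, align 1] → 11
  @11: hp [168B, align 1] → 179
  @179: state [1B, align 1] → 180
  @180: id [4B, align 1] → 184
  @184: target [2B, align 1] → 186
  @186: ammo [1B, align 1] → 187
  @187: x [2B, align 1] → 189
  size 189, align 1
208 − 189 = 19

19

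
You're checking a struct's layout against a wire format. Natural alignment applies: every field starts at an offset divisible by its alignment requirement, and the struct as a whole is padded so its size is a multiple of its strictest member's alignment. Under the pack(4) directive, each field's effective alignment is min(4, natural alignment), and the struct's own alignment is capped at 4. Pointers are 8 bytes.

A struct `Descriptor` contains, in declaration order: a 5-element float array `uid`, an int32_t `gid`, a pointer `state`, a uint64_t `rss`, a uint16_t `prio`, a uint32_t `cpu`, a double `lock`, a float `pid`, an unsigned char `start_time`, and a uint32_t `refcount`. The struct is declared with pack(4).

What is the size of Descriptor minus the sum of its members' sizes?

0..20  uid  (20B, 4-aligned)
20..24  gid  (4B, 4-aligned)
24..32  state  (8B, 4-aligned)
32..40  rss  (8B, 4-aligned)
40..42  prio  (2B, 2-aligned)
42..44  -- padding (2B)
44..48  cpu  (4B, 4-aligned)
48..56  lock  (8B, 4-aligned)
56..60  pid  (4B, 4-aligned)
60..61  start_time  (1B, 1-aligned)
61..64  -- padding (3B)
64..68  refcount  (4B, 4-aligned)
sizeof = 68, alignof = 4
data bytes 63, size 68 → padding 5

5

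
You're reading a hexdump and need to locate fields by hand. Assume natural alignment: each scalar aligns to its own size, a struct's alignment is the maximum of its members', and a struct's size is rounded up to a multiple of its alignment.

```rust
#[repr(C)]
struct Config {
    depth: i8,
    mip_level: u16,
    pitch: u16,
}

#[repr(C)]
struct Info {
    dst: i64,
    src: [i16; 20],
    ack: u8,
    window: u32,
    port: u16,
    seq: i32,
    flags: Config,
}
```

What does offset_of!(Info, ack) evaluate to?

Config: @0: depth [1B, align 1] → 1; +1 pad (align 2); @2: mip_level [2B, align 2] → 4; @4: pitch [2B, align 2] → 6; size 6, align 2
@0: dst [8B, align 8] → 8
@8: src [40B, align 2] → 48
@48: ack [1B, align 1] → 49

48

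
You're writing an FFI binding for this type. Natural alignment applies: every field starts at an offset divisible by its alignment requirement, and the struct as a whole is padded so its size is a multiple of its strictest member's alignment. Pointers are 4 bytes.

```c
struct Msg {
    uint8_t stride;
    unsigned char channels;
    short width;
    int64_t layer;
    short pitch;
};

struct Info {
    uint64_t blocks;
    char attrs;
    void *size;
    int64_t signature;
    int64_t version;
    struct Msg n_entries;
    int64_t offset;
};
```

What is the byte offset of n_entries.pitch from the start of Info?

48

Msg: 0..1  stride  (1B, 1-aligned); 1..2  channels  (1B, 1-aligned); 2..4  width  (2B, 2-aligned); 4..8  -- padding (4B); 8..16  layer  (8B, 8-aligned); 16..18  pitch  (2B, 2-aligned); 18..24  -- tail padding (6B); sizeof = 24, alignof = 8
0..8  blocks  (8B, 8-aligned)
8..9  attrs  (1B, 1-aligned)
9..12  -- padding (3B)
12..16  size  (4B, 4-aligned)
16..24  signature  (8B, 8-aligned)
24..32  version  (8B, 8-aligned)
32..56  n_entries  (24B, 8-aligned)
within Msg: pitch at 16
32 + 16 = 48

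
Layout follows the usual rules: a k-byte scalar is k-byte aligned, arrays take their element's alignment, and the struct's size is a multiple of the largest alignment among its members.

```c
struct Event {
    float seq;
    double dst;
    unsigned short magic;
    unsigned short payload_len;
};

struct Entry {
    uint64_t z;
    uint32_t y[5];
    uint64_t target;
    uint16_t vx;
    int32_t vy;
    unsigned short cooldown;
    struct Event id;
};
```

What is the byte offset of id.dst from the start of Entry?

64

Event: 0..4  seq  (4B, 4-aligned); 4..8  -- padding (4B); 8..16  dst  (8B, 8-aligned); 16..18  magic  (2B, 2-aligned); 18..20  payload_len  (2B, 2-aligned); 20..24  -- tail padding (4B); sizeof = 24, alignof = 8
0..8  z  (8B, 8-aligned)
8..28  y  (20B, 4-aligned)
28..32  -- padding (4B)
32..40  target  (8B, 8-aligned)
40..42  vx  (2B, 2-aligned)
42..44  -- padding (2B)
44..48  vy  (4B, 4-aligned)
48..50  cooldown  (2B, 2-aligned)
50..56  -- padding (6B)
56..80  id  (24B, 8-aligned)
within Event: dst at 8
56 + 8 = 64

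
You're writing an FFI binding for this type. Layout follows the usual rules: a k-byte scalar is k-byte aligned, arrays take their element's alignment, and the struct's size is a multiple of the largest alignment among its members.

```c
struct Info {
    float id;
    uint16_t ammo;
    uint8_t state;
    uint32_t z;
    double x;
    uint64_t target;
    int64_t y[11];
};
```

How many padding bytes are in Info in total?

5

id at 0 (size 4, align 4) → ends 4
ammo at 4 (size 2, align 2) → ends 6
state at 6 (size 1, align 1) → ends 7
pad 1 to align 4 for z
z at 8 (size 4, align 4) → ends 12
pad 4 to align 8 for x
x at 16 (size 8, align 8) → ends 24
target at 24 (size 8, align 8) → ends 32
y at 32 (size 88, align 8) → ends 120
total 120 bytes, alignment 8
data bytes 115, size 120 → padding 5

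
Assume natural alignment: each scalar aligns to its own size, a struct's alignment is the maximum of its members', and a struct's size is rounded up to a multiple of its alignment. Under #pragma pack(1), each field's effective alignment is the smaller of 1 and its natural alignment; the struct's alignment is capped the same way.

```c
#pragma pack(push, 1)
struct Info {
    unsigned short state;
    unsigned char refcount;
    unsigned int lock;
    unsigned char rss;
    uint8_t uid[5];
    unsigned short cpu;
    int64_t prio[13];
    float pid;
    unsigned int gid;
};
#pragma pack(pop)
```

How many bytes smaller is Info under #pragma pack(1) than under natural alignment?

natural layout:
  0..2  state  (2B, 2-aligned)
  2..3  refcount  (1B, 1-aligned)
  3..4  -- padding (1B)
  4..8  lock  (4B, 4-aligned)
  8..9  rss  (1B, 1-aligned)
  9..14  uid  (5B, 1-aligned)
  14..16  cpu  (2B, 2-aligned)
  16..120  prio  (104B, 8-aligned)
  120..124  pid  (4B, 4-aligned)
  124..128  gid  (4B, 4-aligned)
  sizeof = 128, alignof = 8
packed(1) layout:
  0..2  state  (2B, 1-aligned)
  2..3  refcount  (1B, 1-aligned)
  3..7  lock  (4B, 1-aligned)
  7..8  rss  (1B, 1-aligned)
  8..13  uid  (5B, 1-aligned)
  13..15  cpu  (2B, 1-aligned)
  15..119  prio  (104B, 1-aligned)
  119..123  pid  (4B, 1-aligned)
  123..127  gid  (4B, 1-aligned)
  sizeof = 127, alignof = 1
128 − 127 = 1

1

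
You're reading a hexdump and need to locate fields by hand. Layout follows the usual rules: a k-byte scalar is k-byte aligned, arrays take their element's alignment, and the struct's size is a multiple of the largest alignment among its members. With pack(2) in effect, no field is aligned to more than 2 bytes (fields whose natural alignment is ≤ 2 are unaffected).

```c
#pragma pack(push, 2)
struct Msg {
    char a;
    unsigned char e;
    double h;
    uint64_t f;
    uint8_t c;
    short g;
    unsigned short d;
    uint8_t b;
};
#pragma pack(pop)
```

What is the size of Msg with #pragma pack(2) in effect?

a at 0 (size 1, align 1) → ends 1
e at 1 (size 1, align 1) → ends 2
h at 2 (size 8, align 2) → ends 10
f at 10 (size 8, align 2) → ends 18
c at 18 (size 1, align 1) → ends 19
pad 1 to align 2 for g
g at 20 (size 2, align 2) → ends 22
d at 22 (size 2, align 2) → ends 24
b at 24 (size 1, align 1) → ends 25
tail pad 1 to reach multiple of 2
total 26 bytes, alignment 2

26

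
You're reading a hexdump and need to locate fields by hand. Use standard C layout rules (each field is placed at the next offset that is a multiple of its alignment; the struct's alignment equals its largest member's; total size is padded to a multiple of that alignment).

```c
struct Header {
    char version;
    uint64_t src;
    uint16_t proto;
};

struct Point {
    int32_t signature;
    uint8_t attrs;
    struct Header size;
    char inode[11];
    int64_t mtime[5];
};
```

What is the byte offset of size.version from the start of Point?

8

Header: version at 0 (size 1, align 1) → ends 1; pad 7 to align 8 for src; src at 8 (size 8, align 8) → ends 16; proto at 16 (size 2, align 2) → ends 18; tail pad 6 to reach multiple of 8; total 24 bytes, alignment 8
signature at 0 (size 4, align 4) → ends 4
attrs at 4 (size 1, align 1) → ends 5
pad 3 to align 8 for size
size at 8 (size 24, align 8) → ends 32
within Header: version at 0
8 + 0 = 8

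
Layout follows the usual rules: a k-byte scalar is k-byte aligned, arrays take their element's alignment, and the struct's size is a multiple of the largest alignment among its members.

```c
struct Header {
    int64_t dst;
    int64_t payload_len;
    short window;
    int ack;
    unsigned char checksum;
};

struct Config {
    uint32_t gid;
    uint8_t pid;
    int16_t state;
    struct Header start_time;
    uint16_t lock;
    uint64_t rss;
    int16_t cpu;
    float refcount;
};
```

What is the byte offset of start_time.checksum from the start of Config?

32

Header: dst at 0 (size 8, align 8) → ends 8; payload_len at 8 (size 8, align 8) → ends 16; window at 16 (size 2, align 2) → ends 18; pad 2 to align 4 for ack; ack at 20 (size 4, align 4) → ends 24; checksum at 24 (size 1, align 1) → ends 25; tail pad 7 to reach multiple of 8; total 32 bytes, alignment 8
gid at 0 (size 4, align 4) → ends 4
pid at 4 (size 1, align 1) → ends 5
pad 1 to align 2 for state
state at 6 (size 2, align 2) → ends 8
start_time at 8 (size 32, align 8) → ends 40
within Header: checksum at 24
8 + 24 = 32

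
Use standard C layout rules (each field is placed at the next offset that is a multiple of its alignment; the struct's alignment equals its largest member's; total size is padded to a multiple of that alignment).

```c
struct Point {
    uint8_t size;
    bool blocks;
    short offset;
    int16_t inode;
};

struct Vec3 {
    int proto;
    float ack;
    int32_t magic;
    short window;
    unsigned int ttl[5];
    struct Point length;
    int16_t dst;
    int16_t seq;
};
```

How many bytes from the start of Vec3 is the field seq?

Point: 0..1  size  (1B, 1-aligned); 1..2  blocks  (1B, 1-aligned); 2..4  offset  (2B, 2-aligned); 4..6  inode  (2B, 2-aligned); sizeof = 6, alignof = 2
0..4  proto  (4B, 4-aligned)
4..8  ack  (4B, 4-aligned)
8..12  magic  (4B, 4-aligned)
12..14  window  (2B, 2-aligned)
14..16  -- padding (2B)
16..36  ttl  (20B, 4-aligned)
36..42  length  (6B, 2-aligned)
42..44  dst  (2B, 2-aligned)
44..46  seq  (2B, 2-aligned)

44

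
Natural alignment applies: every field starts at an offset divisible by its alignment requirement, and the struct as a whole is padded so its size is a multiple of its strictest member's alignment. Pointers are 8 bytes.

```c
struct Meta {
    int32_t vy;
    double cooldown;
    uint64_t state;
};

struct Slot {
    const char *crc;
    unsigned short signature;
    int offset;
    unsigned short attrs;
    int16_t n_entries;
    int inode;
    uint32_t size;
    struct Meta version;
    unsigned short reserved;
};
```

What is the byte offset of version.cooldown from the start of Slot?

40

Meta: 0..4  vy  (4B, 4-aligned); 4..8  -- padding (4B); 8..16  cooldown  (8B, 8-aligned); 16..24  state  (8B, 8-aligned); sizeof = 24, alignof = 8
0..8  crc  (8B, 8-aligned)
8..10  signature  (2B, 2-aligned)
10..12  -- padding (2B)
12..16  offset  (4B, 4-aligned)
16..18  attrs  (2B, 2-aligned)
18..20  n_entries  (2B, 2-aligned)
20..24  inode  (4B, 4-aligned)
24..28  size  (4B, 4-aligned)
28..32  -- padding (4B)
32..56  version  (24B, 8-aligned)
within Meta: cooldown at 8
32 + 8 = 40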